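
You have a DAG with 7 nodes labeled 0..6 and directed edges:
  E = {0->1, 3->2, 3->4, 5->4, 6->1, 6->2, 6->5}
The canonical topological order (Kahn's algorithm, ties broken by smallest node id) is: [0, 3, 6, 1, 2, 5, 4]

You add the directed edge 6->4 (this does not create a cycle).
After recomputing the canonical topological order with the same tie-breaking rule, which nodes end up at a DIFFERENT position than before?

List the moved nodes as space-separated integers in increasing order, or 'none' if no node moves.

Answer: none

Derivation:
Old toposort: [0, 3, 6, 1, 2, 5, 4]
Added edge 6->4
Recompute Kahn (smallest-id tiebreak):
  initial in-degrees: [0, 2, 2, 0, 3, 1, 0]
  ready (indeg=0): [0, 3, 6]
  pop 0: indeg[1]->1 | ready=[3, 6] | order so far=[0]
  pop 3: indeg[2]->1; indeg[4]->2 | ready=[6] | order so far=[0, 3]
  pop 6: indeg[1]->0; indeg[2]->0; indeg[4]->1; indeg[5]->0 | ready=[1, 2, 5] | order so far=[0, 3, 6]
  pop 1: no out-edges | ready=[2, 5] | order so far=[0, 3, 6, 1]
  pop 2: no out-edges | ready=[5] | order so far=[0, 3, 6, 1, 2]
  pop 5: indeg[4]->0 | ready=[4] | order so far=[0, 3, 6, 1, 2, 5]
  pop 4: no out-edges | ready=[] | order so far=[0, 3, 6, 1, 2, 5, 4]
New canonical toposort: [0, 3, 6, 1, 2, 5, 4]
Compare positions:
  Node 0: index 0 -> 0 (same)
  Node 1: index 3 -> 3 (same)
  Node 2: index 4 -> 4 (same)
  Node 3: index 1 -> 1 (same)
  Node 4: index 6 -> 6 (same)
  Node 5: index 5 -> 5 (same)
  Node 6: index 2 -> 2 (same)
Nodes that changed position: none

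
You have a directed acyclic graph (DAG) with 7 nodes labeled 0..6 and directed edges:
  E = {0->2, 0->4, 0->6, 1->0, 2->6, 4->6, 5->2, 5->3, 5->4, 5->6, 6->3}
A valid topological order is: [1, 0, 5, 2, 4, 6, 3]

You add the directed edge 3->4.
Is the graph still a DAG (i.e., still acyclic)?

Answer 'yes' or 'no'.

Given toposort: [1, 0, 5, 2, 4, 6, 3]
Position of 3: index 6; position of 4: index 4
New edge 3->4: backward (u after v in old order)
Backward edge: old toposort is now invalid. Check if this creates a cycle.
Does 4 already reach 3? Reachable from 4: [3, 4, 6]. YES -> cycle!
Still a DAG? no

Answer: no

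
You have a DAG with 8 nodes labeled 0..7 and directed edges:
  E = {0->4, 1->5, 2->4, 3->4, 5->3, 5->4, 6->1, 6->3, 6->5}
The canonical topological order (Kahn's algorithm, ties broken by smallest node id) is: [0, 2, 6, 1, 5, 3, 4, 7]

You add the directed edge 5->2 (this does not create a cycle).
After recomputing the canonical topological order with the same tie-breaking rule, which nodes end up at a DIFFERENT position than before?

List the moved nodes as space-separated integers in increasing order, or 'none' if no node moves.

Old toposort: [0, 2, 6, 1, 5, 3, 4, 7]
Added edge 5->2
Recompute Kahn (smallest-id tiebreak):
  initial in-degrees: [0, 1, 1, 2, 4, 2, 0, 0]
  ready (indeg=0): [0, 6, 7]
  pop 0: indeg[4]->3 | ready=[6, 7] | order so far=[0]
  pop 6: indeg[1]->0; indeg[3]->1; indeg[5]->1 | ready=[1, 7] | order so far=[0, 6]
  pop 1: indeg[5]->0 | ready=[5, 7] | order so far=[0, 6, 1]
  pop 5: indeg[2]->0; indeg[3]->0; indeg[4]->2 | ready=[2, 3, 7] | order so far=[0, 6, 1, 5]
  pop 2: indeg[4]->1 | ready=[3, 7] | order so far=[0, 6, 1, 5, 2]
  pop 3: indeg[4]->0 | ready=[4, 7] | order so far=[0, 6, 1, 5, 2, 3]
  pop 4: no out-edges | ready=[7] | order so far=[0, 6, 1, 5, 2, 3, 4]
  pop 7: no out-edges | ready=[] | order so far=[0, 6, 1, 5, 2, 3, 4, 7]
New canonical toposort: [0, 6, 1, 5, 2, 3, 4, 7]
Compare positions:
  Node 0: index 0 -> 0 (same)
  Node 1: index 3 -> 2 (moved)
  Node 2: index 1 -> 4 (moved)
  Node 3: index 5 -> 5 (same)
  Node 4: index 6 -> 6 (same)
  Node 5: index 4 -> 3 (moved)
  Node 6: index 2 -> 1 (moved)
  Node 7: index 7 -> 7 (same)
Nodes that changed position: 1 2 5 6

Answer: 1 2 5 6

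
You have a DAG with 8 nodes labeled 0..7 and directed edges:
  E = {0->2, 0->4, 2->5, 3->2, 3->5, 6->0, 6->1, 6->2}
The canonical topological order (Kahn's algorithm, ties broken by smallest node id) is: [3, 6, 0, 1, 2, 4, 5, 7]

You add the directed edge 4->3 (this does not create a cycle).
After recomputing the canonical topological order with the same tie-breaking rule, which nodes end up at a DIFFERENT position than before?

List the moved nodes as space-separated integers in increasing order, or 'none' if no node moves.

Old toposort: [3, 6, 0, 1, 2, 4, 5, 7]
Added edge 4->3
Recompute Kahn (smallest-id tiebreak):
  initial in-degrees: [1, 1, 3, 1, 1, 2, 0, 0]
  ready (indeg=0): [6, 7]
  pop 6: indeg[0]->0; indeg[1]->0; indeg[2]->2 | ready=[0, 1, 7] | order so far=[6]
  pop 0: indeg[2]->1; indeg[4]->0 | ready=[1, 4, 7] | order so far=[6, 0]
  pop 1: no out-edges | ready=[4, 7] | order so far=[6, 0, 1]
  pop 4: indeg[3]->0 | ready=[3, 7] | order so far=[6, 0, 1, 4]
  pop 3: indeg[2]->0; indeg[5]->1 | ready=[2, 7] | order so far=[6, 0, 1, 4, 3]
  pop 2: indeg[5]->0 | ready=[5, 7] | order so far=[6, 0, 1, 4, 3, 2]
  pop 5: no out-edges | ready=[7] | order so far=[6, 0, 1, 4, 3, 2, 5]
  pop 7: no out-edges | ready=[] | order so far=[6, 0, 1, 4, 3, 2, 5, 7]
New canonical toposort: [6, 0, 1, 4, 3, 2, 5, 7]
Compare positions:
  Node 0: index 2 -> 1 (moved)
  Node 1: index 3 -> 2 (moved)
  Node 2: index 4 -> 5 (moved)
  Node 3: index 0 -> 4 (moved)
  Node 4: index 5 -> 3 (moved)
  Node 5: index 6 -> 6 (same)
  Node 6: index 1 -> 0 (moved)
  Node 7: index 7 -> 7 (same)
Nodes that changed position: 0 1 2 3 4 6

Answer: 0 1 2 3 4 6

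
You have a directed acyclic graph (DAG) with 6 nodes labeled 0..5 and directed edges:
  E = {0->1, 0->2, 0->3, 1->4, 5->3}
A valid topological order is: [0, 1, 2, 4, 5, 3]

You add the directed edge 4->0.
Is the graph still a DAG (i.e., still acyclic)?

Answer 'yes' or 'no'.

Answer: no

Derivation:
Given toposort: [0, 1, 2, 4, 5, 3]
Position of 4: index 3; position of 0: index 0
New edge 4->0: backward (u after v in old order)
Backward edge: old toposort is now invalid. Check if this creates a cycle.
Does 0 already reach 4? Reachable from 0: [0, 1, 2, 3, 4]. YES -> cycle!
Still a DAG? no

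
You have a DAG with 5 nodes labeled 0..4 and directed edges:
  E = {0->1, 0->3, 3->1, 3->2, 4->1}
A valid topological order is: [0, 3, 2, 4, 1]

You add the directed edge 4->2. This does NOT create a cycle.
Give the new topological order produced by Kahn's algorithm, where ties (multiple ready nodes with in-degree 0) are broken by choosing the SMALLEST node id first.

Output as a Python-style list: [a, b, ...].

Old toposort: [0, 3, 2, 4, 1]
Added edge: 4->2
Position of 4 (3) > position of 2 (2). Must reorder: 4 must now come before 2.
Run Kahn's algorithm (break ties by smallest node id):
  initial in-degrees: [0, 3, 2, 1, 0]
  ready (indeg=0): [0, 4]
  pop 0: indeg[1]->2; indeg[3]->0 | ready=[3, 4] | order so far=[0]
  pop 3: indeg[1]->1; indeg[2]->1 | ready=[4] | order so far=[0, 3]
  pop 4: indeg[1]->0; indeg[2]->0 | ready=[1, 2] | order so far=[0, 3, 4]
  pop 1: no out-edges | ready=[2] | order so far=[0, 3, 4, 1]
  pop 2: no out-edges | ready=[] | order so far=[0, 3, 4, 1, 2]
  Result: [0, 3, 4, 1, 2]

Answer: [0, 3, 4, 1, 2]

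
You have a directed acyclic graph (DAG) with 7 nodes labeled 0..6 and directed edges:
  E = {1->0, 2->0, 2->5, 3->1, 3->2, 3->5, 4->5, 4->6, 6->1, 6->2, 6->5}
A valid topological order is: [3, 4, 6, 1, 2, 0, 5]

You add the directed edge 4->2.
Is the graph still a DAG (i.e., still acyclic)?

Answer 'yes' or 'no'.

Given toposort: [3, 4, 6, 1, 2, 0, 5]
Position of 4: index 1; position of 2: index 4
New edge 4->2: forward
Forward edge: respects the existing order. Still a DAG, same toposort still valid.
Still a DAG? yes

Answer: yes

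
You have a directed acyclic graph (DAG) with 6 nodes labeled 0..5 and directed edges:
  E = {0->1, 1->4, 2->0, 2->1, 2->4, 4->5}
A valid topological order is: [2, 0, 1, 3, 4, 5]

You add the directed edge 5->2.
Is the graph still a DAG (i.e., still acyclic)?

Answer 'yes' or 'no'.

Given toposort: [2, 0, 1, 3, 4, 5]
Position of 5: index 5; position of 2: index 0
New edge 5->2: backward (u after v in old order)
Backward edge: old toposort is now invalid. Check if this creates a cycle.
Does 2 already reach 5? Reachable from 2: [0, 1, 2, 4, 5]. YES -> cycle!
Still a DAG? no

Answer: no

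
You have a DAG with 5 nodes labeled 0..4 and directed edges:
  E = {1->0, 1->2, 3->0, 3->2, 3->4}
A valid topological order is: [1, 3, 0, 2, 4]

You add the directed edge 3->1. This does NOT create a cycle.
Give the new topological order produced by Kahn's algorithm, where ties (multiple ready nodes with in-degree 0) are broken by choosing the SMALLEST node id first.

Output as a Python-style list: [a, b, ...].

Answer: [3, 1, 0, 2, 4]

Derivation:
Old toposort: [1, 3, 0, 2, 4]
Added edge: 3->1
Position of 3 (1) > position of 1 (0). Must reorder: 3 must now come before 1.
Run Kahn's algorithm (break ties by smallest node id):
  initial in-degrees: [2, 1, 2, 0, 1]
  ready (indeg=0): [3]
  pop 3: indeg[0]->1; indeg[1]->0; indeg[2]->1; indeg[4]->0 | ready=[1, 4] | order so far=[3]
  pop 1: indeg[0]->0; indeg[2]->0 | ready=[0, 2, 4] | order so far=[3, 1]
  pop 0: no out-edges | ready=[2, 4] | order so far=[3, 1, 0]
  pop 2: no out-edges | ready=[4] | order so far=[3, 1, 0, 2]
  pop 4: no out-edges | ready=[] | order so far=[3, 1, 0, 2, 4]
  Result: [3, 1, 0, 2, 4]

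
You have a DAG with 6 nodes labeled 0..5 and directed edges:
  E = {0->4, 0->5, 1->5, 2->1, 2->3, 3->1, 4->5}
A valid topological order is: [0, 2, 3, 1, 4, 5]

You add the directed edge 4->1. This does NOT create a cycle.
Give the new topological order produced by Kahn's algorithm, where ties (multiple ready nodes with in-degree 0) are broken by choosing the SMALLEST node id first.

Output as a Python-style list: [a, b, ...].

Old toposort: [0, 2, 3, 1, 4, 5]
Added edge: 4->1
Position of 4 (4) > position of 1 (3). Must reorder: 4 must now come before 1.
Run Kahn's algorithm (break ties by smallest node id):
  initial in-degrees: [0, 3, 0, 1, 1, 3]
  ready (indeg=0): [0, 2]
  pop 0: indeg[4]->0; indeg[5]->2 | ready=[2, 4] | order so far=[0]
  pop 2: indeg[1]->2; indeg[3]->0 | ready=[3, 4] | order so far=[0, 2]
  pop 3: indeg[1]->1 | ready=[4] | order so far=[0, 2, 3]
  pop 4: indeg[1]->0; indeg[5]->1 | ready=[1] | order so far=[0, 2, 3, 4]
  pop 1: indeg[5]->0 | ready=[5] | order so far=[0, 2, 3, 4, 1]
  pop 5: no out-edges | ready=[] | order so far=[0, 2, 3, 4, 1, 5]
  Result: [0, 2, 3, 4, 1, 5]

Answer: [0, 2, 3, 4, 1, 5]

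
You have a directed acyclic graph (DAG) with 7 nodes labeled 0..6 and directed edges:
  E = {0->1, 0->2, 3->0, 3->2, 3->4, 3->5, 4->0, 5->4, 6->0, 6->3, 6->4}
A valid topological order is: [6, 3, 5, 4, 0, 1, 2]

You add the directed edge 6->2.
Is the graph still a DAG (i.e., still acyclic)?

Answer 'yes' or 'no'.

Answer: yes

Derivation:
Given toposort: [6, 3, 5, 4, 0, 1, 2]
Position of 6: index 0; position of 2: index 6
New edge 6->2: forward
Forward edge: respects the existing order. Still a DAG, same toposort still valid.
Still a DAG? yes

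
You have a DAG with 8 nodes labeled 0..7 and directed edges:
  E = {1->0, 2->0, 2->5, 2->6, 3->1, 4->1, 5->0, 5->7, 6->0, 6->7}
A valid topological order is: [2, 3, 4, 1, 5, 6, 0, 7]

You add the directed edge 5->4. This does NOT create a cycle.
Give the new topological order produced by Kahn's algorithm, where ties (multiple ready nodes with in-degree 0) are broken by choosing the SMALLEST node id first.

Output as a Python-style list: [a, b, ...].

Old toposort: [2, 3, 4, 1, 5, 6, 0, 7]
Added edge: 5->4
Position of 5 (4) > position of 4 (2). Must reorder: 5 must now come before 4.
Run Kahn's algorithm (break ties by smallest node id):
  initial in-degrees: [4, 2, 0, 0, 1, 1, 1, 2]
  ready (indeg=0): [2, 3]
  pop 2: indeg[0]->3; indeg[5]->0; indeg[6]->0 | ready=[3, 5, 6] | order so far=[2]
  pop 3: indeg[1]->1 | ready=[5, 6] | order so far=[2, 3]
  pop 5: indeg[0]->2; indeg[4]->0; indeg[7]->1 | ready=[4, 6] | order so far=[2, 3, 5]
  pop 4: indeg[1]->0 | ready=[1, 6] | order so far=[2, 3, 5, 4]
  pop 1: indeg[0]->1 | ready=[6] | order so far=[2, 3, 5, 4, 1]
  pop 6: indeg[0]->0; indeg[7]->0 | ready=[0, 7] | order so far=[2, 3, 5, 4, 1, 6]
  pop 0: no out-edges | ready=[7] | order so far=[2, 3, 5, 4, 1, 6, 0]
  pop 7: no out-edges | ready=[] | order so far=[2, 3, 5, 4, 1, 6, 0, 7]
  Result: [2, 3, 5, 4, 1, 6, 0, 7]

Answer: [2, 3, 5, 4, 1, 6, 0, 7]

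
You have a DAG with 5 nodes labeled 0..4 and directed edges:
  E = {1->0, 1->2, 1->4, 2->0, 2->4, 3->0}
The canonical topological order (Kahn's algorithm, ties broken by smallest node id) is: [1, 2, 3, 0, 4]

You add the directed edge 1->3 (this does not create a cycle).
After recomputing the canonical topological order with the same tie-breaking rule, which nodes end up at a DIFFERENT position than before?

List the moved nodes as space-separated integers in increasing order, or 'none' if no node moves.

Old toposort: [1, 2, 3, 0, 4]
Added edge 1->3
Recompute Kahn (smallest-id tiebreak):
  initial in-degrees: [3, 0, 1, 1, 2]
  ready (indeg=0): [1]
  pop 1: indeg[0]->2; indeg[2]->0; indeg[3]->0; indeg[4]->1 | ready=[2, 3] | order so far=[1]
  pop 2: indeg[0]->1; indeg[4]->0 | ready=[3, 4] | order so far=[1, 2]
  pop 3: indeg[0]->0 | ready=[0, 4] | order so far=[1, 2, 3]
  pop 0: no out-edges | ready=[4] | order so far=[1, 2, 3, 0]
  pop 4: no out-edges | ready=[] | order so far=[1, 2, 3, 0, 4]
New canonical toposort: [1, 2, 3, 0, 4]
Compare positions:
  Node 0: index 3 -> 3 (same)
  Node 1: index 0 -> 0 (same)
  Node 2: index 1 -> 1 (same)
  Node 3: index 2 -> 2 (same)
  Node 4: index 4 -> 4 (same)
Nodes that changed position: none

Answer: none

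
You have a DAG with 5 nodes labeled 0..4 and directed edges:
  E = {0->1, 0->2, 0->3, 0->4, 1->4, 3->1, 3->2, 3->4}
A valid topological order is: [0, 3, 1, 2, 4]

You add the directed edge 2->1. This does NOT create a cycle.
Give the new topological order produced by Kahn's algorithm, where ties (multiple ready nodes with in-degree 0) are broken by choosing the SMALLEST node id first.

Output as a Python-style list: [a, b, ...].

Old toposort: [0, 3, 1, 2, 4]
Added edge: 2->1
Position of 2 (3) > position of 1 (2). Must reorder: 2 must now come before 1.
Run Kahn's algorithm (break ties by smallest node id):
  initial in-degrees: [0, 3, 2, 1, 3]
  ready (indeg=0): [0]
  pop 0: indeg[1]->2; indeg[2]->1; indeg[3]->0; indeg[4]->2 | ready=[3] | order so far=[0]
  pop 3: indeg[1]->1; indeg[2]->0; indeg[4]->1 | ready=[2] | order so far=[0, 3]
  pop 2: indeg[1]->0 | ready=[1] | order so far=[0, 3, 2]
  pop 1: indeg[4]->0 | ready=[4] | order so far=[0, 3, 2, 1]
  pop 4: no out-edges | ready=[] | order so far=[0, 3, 2, 1, 4]
  Result: [0, 3, 2, 1, 4]

Answer: [0, 3, 2, 1, 4]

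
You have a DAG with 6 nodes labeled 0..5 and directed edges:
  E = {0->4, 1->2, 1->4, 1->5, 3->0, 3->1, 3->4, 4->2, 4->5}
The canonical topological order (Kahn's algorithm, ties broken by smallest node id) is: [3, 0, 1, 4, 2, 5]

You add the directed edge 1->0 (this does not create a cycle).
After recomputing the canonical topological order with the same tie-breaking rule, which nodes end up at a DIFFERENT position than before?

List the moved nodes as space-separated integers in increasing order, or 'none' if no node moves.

Old toposort: [3, 0, 1, 4, 2, 5]
Added edge 1->0
Recompute Kahn (smallest-id tiebreak):
  initial in-degrees: [2, 1, 2, 0, 3, 2]
  ready (indeg=0): [3]
  pop 3: indeg[0]->1; indeg[1]->0; indeg[4]->2 | ready=[1] | order so far=[3]
  pop 1: indeg[0]->0; indeg[2]->1; indeg[4]->1; indeg[5]->1 | ready=[0] | order so far=[3, 1]
  pop 0: indeg[4]->0 | ready=[4] | order so far=[3, 1, 0]
  pop 4: indeg[2]->0; indeg[5]->0 | ready=[2, 5] | order so far=[3, 1, 0, 4]
  pop 2: no out-edges | ready=[5] | order so far=[3, 1, 0, 4, 2]
  pop 5: no out-edges | ready=[] | order so far=[3, 1, 0, 4, 2, 5]
New canonical toposort: [3, 1, 0, 4, 2, 5]
Compare positions:
  Node 0: index 1 -> 2 (moved)
  Node 1: index 2 -> 1 (moved)
  Node 2: index 4 -> 4 (same)
  Node 3: index 0 -> 0 (same)
  Node 4: index 3 -> 3 (same)
  Node 5: index 5 -> 5 (same)
Nodes that changed position: 0 1

Answer: 0 1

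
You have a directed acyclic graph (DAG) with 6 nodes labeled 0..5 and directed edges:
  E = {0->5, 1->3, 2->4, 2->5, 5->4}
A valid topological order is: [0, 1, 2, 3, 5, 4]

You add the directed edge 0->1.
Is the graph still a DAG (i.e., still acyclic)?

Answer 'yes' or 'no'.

Answer: yes

Derivation:
Given toposort: [0, 1, 2, 3, 5, 4]
Position of 0: index 0; position of 1: index 1
New edge 0->1: forward
Forward edge: respects the existing order. Still a DAG, same toposort still valid.
Still a DAG? yes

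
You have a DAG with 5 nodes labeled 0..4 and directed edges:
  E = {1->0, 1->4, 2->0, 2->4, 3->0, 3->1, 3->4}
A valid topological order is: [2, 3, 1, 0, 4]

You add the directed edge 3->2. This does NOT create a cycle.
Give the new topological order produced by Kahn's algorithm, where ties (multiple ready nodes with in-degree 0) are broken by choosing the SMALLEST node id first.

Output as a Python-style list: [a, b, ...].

Old toposort: [2, 3, 1, 0, 4]
Added edge: 3->2
Position of 3 (1) > position of 2 (0). Must reorder: 3 must now come before 2.
Run Kahn's algorithm (break ties by smallest node id):
  initial in-degrees: [3, 1, 1, 0, 3]
  ready (indeg=0): [3]
  pop 3: indeg[0]->2; indeg[1]->0; indeg[2]->0; indeg[4]->2 | ready=[1, 2] | order so far=[3]
  pop 1: indeg[0]->1; indeg[4]->1 | ready=[2] | order so far=[3, 1]
  pop 2: indeg[0]->0; indeg[4]->0 | ready=[0, 4] | order so far=[3, 1, 2]
  pop 0: no out-edges | ready=[4] | order so far=[3, 1, 2, 0]
  pop 4: no out-edges | ready=[] | order so far=[3, 1, 2, 0, 4]
  Result: [3, 1, 2, 0, 4]

Answer: [3, 1, 2, 0, 4]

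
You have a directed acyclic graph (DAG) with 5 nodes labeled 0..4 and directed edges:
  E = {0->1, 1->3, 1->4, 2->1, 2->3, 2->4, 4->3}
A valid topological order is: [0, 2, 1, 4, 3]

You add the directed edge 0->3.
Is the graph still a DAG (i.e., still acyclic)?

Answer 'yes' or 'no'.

Given toposort: [0, 2, 1, 4, 3]
Position of 0: index 0; position of 3: index 4
New edge 0->3: forward
Forward edge: respects the existing order. Still a DAG, same toposort still valid.
Still a DAG? yes

Answer: yes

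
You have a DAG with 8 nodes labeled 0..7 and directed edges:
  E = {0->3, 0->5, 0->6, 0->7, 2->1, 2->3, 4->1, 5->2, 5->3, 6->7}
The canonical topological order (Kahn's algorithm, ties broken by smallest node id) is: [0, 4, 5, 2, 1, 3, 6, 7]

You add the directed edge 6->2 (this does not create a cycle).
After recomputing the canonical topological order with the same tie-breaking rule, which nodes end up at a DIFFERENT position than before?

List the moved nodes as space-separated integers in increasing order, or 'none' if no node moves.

Old toposort: [0, 4, 5, 2, 1, 3, 6, 7]
Added edge 6->2
Recompute Kahn (smallest-id tiebreak):
  initial in-degrees: [0, 2, 2, 3, 0, 1, 1, 2]
  ready (indeg=0): [0, 4]
  pop 0: indeg[3]->2; indeg[5]->0; indeg[6]->0; indeg[7]->1 | ready=[4, 5, 6] | order so far=[0]
  pop 4: indeg[1]->1 | ready=[5, 6] | order so far=[0, 4]
  pop 5: indeg[2]->1; indeg[3]->1 | ready=[6] | order so far=[0, 4, 5]
  pop 6: indeg[2]->0; indeg[7]->0 | ready=[2, 7] | order so far=[0, 4, 5, 6]
  pop 2: indeg[1]->0; indeg[3]->0 | ready=[1, 3, 7] | order so far=[0, 4, 5, 6, 2]
  pop 1: no out-edges | ready=[3, 7] | order so far=[0, 4, 5, 6, 2, 1]
  pop 3: no out-edges | ready=[7] | order so far=[0, 4, 5, 6, 2, 1, 3]
  pop 7: no out-edges | ready=[] | order so far=[0, 4, 5, 6, 2, 1, 3, 7]
New canonical toposort: [0, 4, 5, 6, 2, 1, 3, 7]
Compare positions:
  Node 0: index 0 -> 0 (same)
  Node 1: index 4 -> 5 (moved)
  Node 2: index 3 -> 4 (moved)
  Node 3: index 5 -> 6 (moved)
  Node 4: index 1 -> 1 (same)
  Node 5: index 2 -> 2 (same)
  Node 6: index 6 -> 3 (moved)
  Node 7: index 7 -> 7 (same)
Nodes that changed position: 1 2 3 6

Answer: 1 2 3 6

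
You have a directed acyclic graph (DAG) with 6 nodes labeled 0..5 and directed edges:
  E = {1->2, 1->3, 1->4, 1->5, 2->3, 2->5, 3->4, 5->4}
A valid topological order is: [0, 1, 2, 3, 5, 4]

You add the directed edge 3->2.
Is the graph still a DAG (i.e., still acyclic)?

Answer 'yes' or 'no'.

Answer: no

Derivation:
Given toposort: [0, 1, 2, 3, 5, 4]
Position of 3: index 3; position of 2: index 2
New edge 3->2: backward (u after v in old order)
Backward edge: old toposort is now invalid. Check if this creates a cycle.
Does 2 already reach 3? Reachable from 2: [2, 3, 4, 5]. YES -> cycle!
Still a DAG? no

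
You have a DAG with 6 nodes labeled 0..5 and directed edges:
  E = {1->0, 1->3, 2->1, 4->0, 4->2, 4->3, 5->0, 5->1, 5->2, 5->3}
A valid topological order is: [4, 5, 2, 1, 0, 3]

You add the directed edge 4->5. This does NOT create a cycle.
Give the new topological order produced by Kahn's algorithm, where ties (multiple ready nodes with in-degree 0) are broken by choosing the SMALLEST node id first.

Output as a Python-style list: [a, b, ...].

Old toposort: [4, 5, 2, 1, 0, 3]
Added edge: 4->5
Position of 4 (0) < position of 5 (1). Old order still valid.
Run Kahn's algorithm (break ties by smallest node id):
  initial in-degrees: [3, 2, 2, 3, 0, 1]
  ready (indeg=0): [4]
  pop 4: indeg[0]->2; indeg[2]->1; indeg[3]->2; indeg[5]->0 | ready=[5] | order so far=[4]
  pop 5: indeg[0]->1; indeg[1]->1; indeg[2]->0; indeg[3]->1 | ready=[2] | order so far=[4, 5]
  pop 2: indeg[1]->0 | ready=[1] | order so far=[4, 5, 2]
  pop 1: indeg[0]->0; indeg[3]->0 | ready=[0, 3] | order so far=[4, 5, 2, 1]
  pop 0: no out-edges | ready=[3] | order so far=[4, 5, 2, 1, 0]
  pop 3: no out-edges | ready=[] | order so far=[4, 5, 2, 1, 0, 3]
  Result: [4, 5, 2, 1, 0, 3]

Answer: [4, 5, 2, 1, 0, 3]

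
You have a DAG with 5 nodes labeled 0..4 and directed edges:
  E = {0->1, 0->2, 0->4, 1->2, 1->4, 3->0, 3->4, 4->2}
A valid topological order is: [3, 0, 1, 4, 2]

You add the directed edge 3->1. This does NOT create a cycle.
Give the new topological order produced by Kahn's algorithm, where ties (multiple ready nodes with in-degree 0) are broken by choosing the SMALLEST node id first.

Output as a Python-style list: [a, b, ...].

Old toposort: [3, 0, 1, 4, 2]
Added edge: 3->1
Position of 3 (0) < position of 1 (2). Old order still valid.
Run Kahn's algorithm (break ties by smallest node id):
  initial in-degrees: [1, 2, 3, 0, 3]
  ready (indeg=0): [3]
  pop 3: indeg[0]->0; indeg[1]->1; indeg[4]->2 | ready=[0] | order so far=[3]
  pop 0: indeg[1]->0; indeg[2]->2; indeg[4]->1 | ready=[1] | order so far=[3, 0]
  pop 1: indeg[2]->1; indeg[4]->0 | ready=[4] | order so far=[3, 0, 1]
  pop 4: indeg[2]->0 | ready=[2] | order so far=[3, 0, 1, 4]
  pop 2: no out-edges | ready=[] | order so far=[3, 0, 1, 4, 2]
  Result: [3, 0, 1, 4, 2]

Answer: [3, 0, 1, 4, 2]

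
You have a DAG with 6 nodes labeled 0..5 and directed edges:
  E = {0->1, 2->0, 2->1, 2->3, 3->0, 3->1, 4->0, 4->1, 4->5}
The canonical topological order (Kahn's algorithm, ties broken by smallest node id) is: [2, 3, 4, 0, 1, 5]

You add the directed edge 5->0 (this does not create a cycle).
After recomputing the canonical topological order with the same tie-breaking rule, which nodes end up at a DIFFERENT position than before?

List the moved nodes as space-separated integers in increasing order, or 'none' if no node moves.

Answer: 0 1 5

Derivation:
Old toposort: [2, 3, 4, 0, 1, 5]
Added edge 5->0
Recompute Kahn (smallest-id tiebreak):
  initial in-degrees: [4, 4, 0, 1, 0, 1]
  ready (indeg=0): [2, 4]
  pop 2: indeg[0]->3; indeg[1]->3; indeg[3]->0 | ready=[3, 4] | order so far=[2]
  pop 3: indeg[0]->2; indeg[1]->2 | ready=[4] | order so far=[2, 3]
  pop 4: indeg[0]->1; indeg[1]->1; indeg[5]->0 | ready=[5] | order so far=[2, 3, 4]
  pop 5: indeg[0]->0 | ready=[0] | order so far=[2, 3, 4, 5]
  pop 0: indeg[1]->0 | ready=[1] | order so far=[2, 3, 4, 5, 0]
  pop 1: no out-edges | ready=[] | order so far=[2, 3, 4, 5, 0, 1]
New canonical toposort: [2, 3, 4, 5, 0, 1]
Compare positions:
  Node 0: index 3 -> 4 (moved)
  Node 1: index 4 -> 5 (moved)
  Node 2: index 0 -> 0 (same)
  Node 3: index 1 -> 1 (same)
  Node 4: index 2 -> 2 (same)
  Node 5: index 5 -> 3 (moved)
Nodes that changed position: 0 1 5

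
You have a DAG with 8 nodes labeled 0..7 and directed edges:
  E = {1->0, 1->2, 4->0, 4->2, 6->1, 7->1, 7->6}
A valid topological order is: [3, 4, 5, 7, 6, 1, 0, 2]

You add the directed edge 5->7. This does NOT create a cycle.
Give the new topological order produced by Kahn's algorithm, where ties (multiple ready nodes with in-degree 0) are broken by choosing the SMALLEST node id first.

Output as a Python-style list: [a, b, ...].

Answer: [3, 4, 5, 7, 6, 1, 0, 2]

Derivation:
Old toposort: [3, 4, 5, 7, 6, 1, 0, 2]
Added edge: 5->7
Position of 5 (2) < position of 7 (3). Old order still valid.
Run Kahn's algorithm (break ties by smallest node id):
  initial in-degrees: [2, 2, 2, 0, 0, 0, 1, 1]
  ready (indeg=0): [3, 4, 5]
  pop 3: no out-edges | ready=[4, 5] | order so far=[3]
  pop 4: indeg[0]->1; indeg[2]->1 | ready=[5] | order so far=[3, 4]
  pop 5: indeg[7]->0 | ready=[7] | order so far=[3, 4, 5]
  pop 7: indeg[1]->1; indeg[6]->0 | ready=[6] | order so far=[3, 4, 5, 7]
  pop 6: indeg[1]->0 | ready=[1] | order so far=[3, 4, 5, 7, 6]
  pop 1: indeg[0]->0; indeg[2]->0 | ready=[0, 2] | order so far=[3, 4, 5, 7, 6, 1]
  pop 0: no out-edges | ready=[2] | order so far=[3, 4, 5, 7, 6, 1, 0]
  pop 2: no out-edges | ready=[] | order so far=[3, 4, 5, 7, 6, 1, 0, 2]
  Result: [3, 4, 5, 7, 6, 1, 0, 2]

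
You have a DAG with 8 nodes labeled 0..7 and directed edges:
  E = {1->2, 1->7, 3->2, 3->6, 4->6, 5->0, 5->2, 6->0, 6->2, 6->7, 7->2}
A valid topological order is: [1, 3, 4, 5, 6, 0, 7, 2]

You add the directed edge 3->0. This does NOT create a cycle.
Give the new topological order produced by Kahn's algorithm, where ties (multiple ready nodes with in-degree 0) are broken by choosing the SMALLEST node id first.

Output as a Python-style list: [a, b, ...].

Answer: [1, 3, 4, 5, 6, 0, 7, 2]

Derivation:
Old toposort: [1, 3, 4, 5, 6, 0, 7, 2]
Added edge: 3->0
Position of 3 (1) < position of 0 (5). Old order still valid.
Run Kahn's algorithm (break ties by smallest node id):
  initial in-degrees: [3, 0, 5, 0, 0, 0, 2, 2]
  ready (indeg=0): [1, 3, 4, 5]
  pop 1: indeg[2]->4; indeg[7]->1 | ready=[3, 4, 5] | order so far=[1]
  pop 3: indeg[0]->2; indeg[2]->3; indeg[6]->1 | ready=[4, 5] | order so far=[1, 3]
  pop 4: indeg[6]->0 | ready=[5, 6] | order so far=[1, 3, 4]
  pop 5: indeg[0]->1; indeg[2]->2 | ready=[6] | order so far=[1, 3, 4, 5]
  pop 6: indeg[0]->0; indeg[2]->1; indeg[7]->0 | ready=[0, 7] | order so far=[1, 3, 4, 5, 6]
  pop 0: no out-edges | ready=[7] | order so far=[1, 3, 4, 5, 6, 0]
  pop 7: indeg[2]->0 | ready=[2] | order so far=[1, 3, 4, 5, 6, 0, 7]
  pop 2: no out-edges | ready=[] | order so far=[1, 3, 4, 5, 6, 0, 7, 2]
  Result: [1, 3, 4, 5, 6, 0, 7, 2]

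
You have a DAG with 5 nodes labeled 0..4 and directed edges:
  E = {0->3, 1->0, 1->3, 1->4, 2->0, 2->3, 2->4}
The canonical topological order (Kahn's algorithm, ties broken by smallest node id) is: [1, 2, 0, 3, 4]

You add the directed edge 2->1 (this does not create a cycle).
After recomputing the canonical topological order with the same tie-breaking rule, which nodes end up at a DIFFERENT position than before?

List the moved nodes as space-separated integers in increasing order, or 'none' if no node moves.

Old toposort: [1, 2, 0, 3, 4]
Added edge 2->1
Recompute Kahn (smallest-id tiebreak):
  initial in-degrees: [2, 1, 0, 3, 2]
  ready (indeg=0): [2]
  pop 2: indeg[0]->1; indeg[1]->0; indeg[3]->2; indeg[4]->1 | ready=[1] | order so far=[2]
  pop 1: indeg[0]->0; indeg[3]->1; indeg[4]->0 | ready=[0, 4] | order so far=[2, 1]
  pop 0: indeg[3]->0 | ready=[3, 4] | order so far=[2, 1, 0]
  pop 3: no out-edges | ready=[4] | order so far=[2, 1, 0, 3]
  pop 4: no out-edges | ready=[] | order so far=[2, 1, 0, 3, 4]
New canonical toposort: [2, 1, 0, 3, 4]
Compare positions:
  Node 0: index 2 -> 2 (same)
  Node 1: index 0 -> 1 (moved)
  Node 2: index 1 -> 0 (moved)
  Node 3: index 3 -> 3 (same)
  Node 4: index 4 -> 4 (same)
Nodes that changed position: 1 2

Answer: 1 2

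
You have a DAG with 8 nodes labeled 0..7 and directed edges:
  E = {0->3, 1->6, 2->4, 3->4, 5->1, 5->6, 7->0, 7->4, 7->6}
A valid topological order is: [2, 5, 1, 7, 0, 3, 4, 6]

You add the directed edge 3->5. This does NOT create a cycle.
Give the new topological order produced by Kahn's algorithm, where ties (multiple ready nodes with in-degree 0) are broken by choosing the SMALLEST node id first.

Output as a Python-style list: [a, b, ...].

Old toposort: [2, 5, 1, 7, 0, 3, 4, 6]
Added edge: 3->5
Position of 3 (5) > position of 5 (1). Must reorder: 3 must now come before 5.
Run Kahn's algorithm (break ties by smallest node id):
  initial in-degrees: [1, 1, 0, 1, 3, 1, 3, 0]
  ready (indeg=0): [2, 7]
  pop 2: indeg[4]->2 | ready=[7] | order so far=[2]
  pop 7: indeg[0]->0; indeg[4]->1; indeg[6]->2 | ready=[0] | order so far=[2, 7]
  pop 0: indeg[3]->0 | ready=[3] | order so far=[2, 7, 0]
  pop 3: indeg[4]->0; indeg[5]->0 | ready=[4, 5] | order so far=[2, 7, 0, 3]
  pop 4: no out-edges | ready=[5] | order so far=[2, 7, 0, 3, 4]
  pop 5: indeg[1]->0; indeg[6]->1 | ready=[1] | order so far=[2, 7, 0, 3, 4, 5]
  pop 1: indeg[6]->0 | ready=[6] | order so far=[2, 7, 0, 3, 4, 5, 1]
  pop 6: no out-edges | ready=[] | order so far=[2, 7, 0, 3, 4, 5, 1, 6]
  Result: [2, 7, 0, 3, 4, 5, 1, 6]

Answer: [2, 7, 0, 3, 4, 5, 1, 6]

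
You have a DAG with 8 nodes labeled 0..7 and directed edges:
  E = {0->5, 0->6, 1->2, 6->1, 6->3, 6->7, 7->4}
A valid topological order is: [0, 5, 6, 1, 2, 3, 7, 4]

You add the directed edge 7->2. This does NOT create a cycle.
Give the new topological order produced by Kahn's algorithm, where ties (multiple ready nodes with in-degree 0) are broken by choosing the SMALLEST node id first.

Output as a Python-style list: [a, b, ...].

Answer: [0, 5, 6, 1, 3, 7, 2, 4]

Derivation:
Old toposort: [0, 5, 6, 1, 2, 3, 7, 4]
Added edge: 7->2
Position of 7 (6) > position of 2 (4). Must reorder: 7 must now come before 2.
Run Kahn's algorithm (break ties by smallest node id):
  initial in-degrees: [0, 1, 2, 1, 1, 1, 1, 1]
  ready (indeg=0): [0]
  pop 0: indeg[5]->0; indeg[6]->0 | ready=[5, 6] | order so far=[0]
  pop 5: no out-edges | ready=[6] | order so far=[0, 5]
  pop 6: indeg[1]->0; indeg[3]->0; indeg[7]->0 | ready=[1, 3, 7] | order so far=[0, 5, 6]
  pop 1: indeg[2]->1 | ready=[3, 7] | order so far=[0, 5, 6, 1]
  pop 3: no out-edges | ready=[7] | order so far=[0, 5, 6, 1, 3]
  pop 7: indeg[2]->0; indeg[4]->0 | ready=[2, 4] | order so far=[0, 5, 6, 1, 3, 7]
  pop 2: no out-edges | ready=[4] | order so far=[0, 5, 6, 1, 3, 7, 2]
  pop 4: no out-edges | ready=[] | order so far=[0, 5, 6, 1, 3, 7, 2, 4]
  Result: [0, 5, 6, 1, 3, 7, 2, 4]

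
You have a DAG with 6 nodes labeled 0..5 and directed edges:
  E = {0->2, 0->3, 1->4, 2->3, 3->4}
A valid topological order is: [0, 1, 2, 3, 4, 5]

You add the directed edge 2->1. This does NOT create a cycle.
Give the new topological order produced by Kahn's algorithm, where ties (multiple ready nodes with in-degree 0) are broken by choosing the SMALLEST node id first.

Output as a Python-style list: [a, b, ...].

Answer: [0, 2, 1, 3, 4, 5]

Derivation:
Old toposort: [0, 1, 2, 3, 4, 5]
Added edge: 2->1
Position of 2 (2) > position of 1 (1). Must reorder: 2 must now come before 1.
Run Kahn's algorithm (break ties by smallest node id):
  initial in-degrees: [0, 1, 1, 2, 2, 0]
  ready (indeg=0): [0, 5]
  pop 0: indeg[2]->0; indeg[3]->1 | ready=[2, 5] | order so far=[0]
  pop 2: indeg[1]->0; indeg[3]->0 | ready=[1, 3, 5] | order so far=[0, 2]
  pop 1: indeg[4]->1 | ready=[3, 5] | order so far=[0, 2, 1]
  pop 3: indeg[4]->0 | ready=[4, 5] | order so far=[0, 2, 1, 3]
  pop 4: no out-edges | ready=[5] | order so far=[0, 2, 1, 3, 4]
  pop 5: no out-edges | ready=[] | order so far=[0, 2, 1, 3, 4, 5]
  Result: [0, 2, 1, 3, 4, 5]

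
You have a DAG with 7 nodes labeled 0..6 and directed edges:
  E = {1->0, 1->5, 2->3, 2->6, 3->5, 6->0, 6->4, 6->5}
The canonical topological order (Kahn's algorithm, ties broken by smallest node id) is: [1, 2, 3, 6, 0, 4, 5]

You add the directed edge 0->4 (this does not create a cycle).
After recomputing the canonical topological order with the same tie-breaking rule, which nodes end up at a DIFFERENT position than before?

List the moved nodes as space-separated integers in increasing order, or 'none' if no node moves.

Old toposort: [1, 2, 3, 6, 0, 4, 5]
Added edge 0->4
Recompute Kahn (smallest-id tiebreak):
  initial in-degrees: [2, 0, 0, 1, 2, 3, 1]
  ready (indeg=0): [1, 2]
  pop 1: indeg[0]->1; indeg[5]->2 | ready=[2] | order so far=[1]
  pop 2: indeg[3]->0; indeg[6]->0 | ready=[3, 6] | order so far=[1, 2]
  pop 3: indeg[5]->1 | ready=[6] | order so far=[1, 2, 3]
  pop 6: indeg[0]->0; indeg[4]->1; indeg[5]->0 | ready=[0, 5] | order so far=[1, 2, 3, 6]
  pop 0: indeg[4]->0 | ready=[4, 5] | order so far=[1, 2, 3, 6, 0]
  pop 4: no out-edges | ready=[5] | order so far=[1, 2, 3, 6, 0, 4]
  pop 5: no out-edges | ready=[] | order so far=[1, 2, 3, 6, 0, 4, 5]
New canonical toposort: [1, 2, 3, 6, 0, 4, 5]
Compare positions:
  Node 0: index 4 -> 4 (same)
  Node 1: index 0 -> 0 (same)
  Node 2: index 1 -> 1 (same)
  Node 3: index 2 -> 2 (same)
  Node 4: index 5 -> 5 (same)
  Node 5: index 6 -> 6 (same)
  Node 6: index 3 -> 3 (same)
Nodes that changed position: none

Answer: none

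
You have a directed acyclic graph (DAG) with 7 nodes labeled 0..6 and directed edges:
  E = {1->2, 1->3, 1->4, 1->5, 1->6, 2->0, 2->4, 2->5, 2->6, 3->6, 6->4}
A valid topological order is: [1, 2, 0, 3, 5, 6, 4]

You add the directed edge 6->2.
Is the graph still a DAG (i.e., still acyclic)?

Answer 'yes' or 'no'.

Given toposort: [1, 2, 0, 3, 5, 6, 4]
Position of 6: index 5; position of 2: index 1
New edge 6->2: backward (u after v in old order)
Backward edge: old toposort is now invalid. Check if this creates a cycle.
Does 2 already reach 6? Reachable from 2: [0, 2, 4, 5, 6]. YES -> cycle!
Still a DAG? no

Answer: no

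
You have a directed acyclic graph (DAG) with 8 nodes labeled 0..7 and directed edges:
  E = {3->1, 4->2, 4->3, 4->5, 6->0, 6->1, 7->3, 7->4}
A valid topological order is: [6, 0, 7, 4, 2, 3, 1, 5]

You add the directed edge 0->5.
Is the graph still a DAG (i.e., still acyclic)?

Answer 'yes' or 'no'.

Given toposort: [6, 0, 7, 4, 2, 3, 1, 5]
Position of 0: index 1; position of 5: index 7
New edge 0->5: forward
Forward edge: respects the existing order. Still a DAG, same toposort still valid.
Still a DAG? yes

Answer: yes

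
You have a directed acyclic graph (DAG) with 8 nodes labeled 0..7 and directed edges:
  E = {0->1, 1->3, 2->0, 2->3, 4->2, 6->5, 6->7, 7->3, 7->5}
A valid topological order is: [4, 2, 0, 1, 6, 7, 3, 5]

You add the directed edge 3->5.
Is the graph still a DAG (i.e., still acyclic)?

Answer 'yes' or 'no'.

Given toposort: [4, 2, 0, 1, 6, 7, 3, 5]
Position of 3: index 6; position of 5: index 7
New edge 3->5: forward
Forward edge: respects the existing order. Still a DAG, same toposort still valid.
Still a DAG? yes

Answer: yes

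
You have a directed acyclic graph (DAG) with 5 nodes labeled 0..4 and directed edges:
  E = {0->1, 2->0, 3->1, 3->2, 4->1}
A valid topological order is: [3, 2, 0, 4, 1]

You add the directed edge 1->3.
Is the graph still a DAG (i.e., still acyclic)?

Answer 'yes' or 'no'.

Answer: no

Derivation:
Given toposort: [3, 2, 0, 4, 1]
Position of 1: index 4; position of 3: index 0
New edge 1->3: backward (u after v in old order)
Backward edge: old toposort is now invalid. Check if this creates a cycle.
Does 3 already reach 1? Reachable from 3: [0, 1, 2, 3]. YES -> cycle!
Still a DAG? no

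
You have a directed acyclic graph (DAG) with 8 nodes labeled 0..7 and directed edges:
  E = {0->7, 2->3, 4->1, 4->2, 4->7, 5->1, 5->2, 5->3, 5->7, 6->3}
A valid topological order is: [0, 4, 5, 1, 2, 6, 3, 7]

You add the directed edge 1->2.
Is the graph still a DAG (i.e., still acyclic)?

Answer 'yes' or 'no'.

Given toposort: [0, 4, 5, 1, 2, 6, 3, 7]
Position of 1: index 3; position of 2: index 4
New edge 1->2: forward
Forward edge: respects the existing order. Still a DAG, same toposort still valid.
Still a DAG? yes

Answer: yes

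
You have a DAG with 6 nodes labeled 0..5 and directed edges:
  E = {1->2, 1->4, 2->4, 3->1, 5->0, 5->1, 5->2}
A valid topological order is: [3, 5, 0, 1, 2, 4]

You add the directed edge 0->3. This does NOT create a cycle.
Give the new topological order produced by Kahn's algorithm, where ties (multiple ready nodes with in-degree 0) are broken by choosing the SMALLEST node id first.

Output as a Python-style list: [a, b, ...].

Old toposort: [3, 5, 0, 1, 2, 4]
Added edge: 0->3
Position of 0 (2) > position of 3 (0). Must reorder: 0 must now come before 3.
Run Kahn's algorithm (break ties by smallest node id):
  initial in-degrees: [1, 2, 2, 1, 2, 0]
  ready (indeg=0): [5]
  pop 5: indeg[0]->0; indeg[1]->1; indeg[2]->1 | ready=[0] | order so far=[5]
  pop 0: indeg[3]->0 | ready=[3] | order so far=[5, 0]
  pop 3: indeg[1]->0 | ready=[1] | order so far=[5, 0, 3]
  pop 1: indeg[2]->0; indeg[4]->1 | ready=[2] | order so far=[5, 0, 3, 1]
  pop 2: indeg[4]->0 | ready=[4] | order so far=[5, 0, 3, 1, 2]
  pop 4: no out-edges | ready=[] | order so far=[5, 0, 3, 1, 2, 4]
  Result: [5, 0, 3, 1, 2, 4]

Answer: [5, 0, 3, 1, 2, 4]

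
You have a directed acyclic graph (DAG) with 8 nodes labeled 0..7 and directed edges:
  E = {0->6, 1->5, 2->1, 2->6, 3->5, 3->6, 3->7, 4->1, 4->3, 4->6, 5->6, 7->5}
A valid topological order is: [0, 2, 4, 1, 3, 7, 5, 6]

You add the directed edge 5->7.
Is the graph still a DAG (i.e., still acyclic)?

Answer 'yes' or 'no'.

Given toposort: [0, 2, 4, 1, 3, 7, 5, 6]
Position of 5: index 6; position of 7: index 5
New edge 5->7: backward (u after v in old order)
Backward edge: old toposort is now invalid. Check if this creates a cycle.
Does 7 already reach 5? Reachable from 7: [5, 6, 7]. YES -> cycle!
Still a DAG? no

Answer: no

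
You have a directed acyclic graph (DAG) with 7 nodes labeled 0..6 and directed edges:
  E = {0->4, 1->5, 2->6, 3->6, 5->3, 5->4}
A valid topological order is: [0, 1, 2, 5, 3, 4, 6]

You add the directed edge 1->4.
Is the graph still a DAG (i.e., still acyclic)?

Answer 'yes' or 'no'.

Answer: yes

Derivation:
Given toposort: [0, 1, 2, 5, 3, 4, 6]
Position of 1: index 1; position of 4: index 5
New edge 1->4: forward
Forward edge: respects the existing order. Still a DAG, same toposort still valid.
Still a DAG? yes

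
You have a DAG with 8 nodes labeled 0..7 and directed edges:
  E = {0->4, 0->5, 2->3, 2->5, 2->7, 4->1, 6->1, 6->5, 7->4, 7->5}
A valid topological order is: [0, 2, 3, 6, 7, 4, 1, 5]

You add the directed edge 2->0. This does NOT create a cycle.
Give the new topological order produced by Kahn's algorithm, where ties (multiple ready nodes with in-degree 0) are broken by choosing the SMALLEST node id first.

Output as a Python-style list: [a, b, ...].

Answer: [2, 0, 3, 6, 7, 4, 1, 5]

Derivation:
Old toposort: [0, 2, 3, 6, 7, 4, 1, 5]
Added edge: 2->0
Position of 2 (1) > position of 0 (0). Must reorder: 2 must now come before 0.
Run Kahn's algorithm (break ties by smallest node id):
  initial in-degrees: [1, 2, 0, 1, 2, 4, 0, 1]
  ready (indeg=0): [2, 6]
  pop 2: indeg[0]->0; indeg[3]->0; indeg[5]->3; indeg[7]->0 | ready=[0, 3, 6, 7] | order so far=[2]
  pop 0: indeg[4]->1; indeg[5]->2 | ready=[3, 6, 7] | order so far=[2, 0]
  pop 3: no out-edges | ready=[6, 7] | order so far=[2, 0, 3]
  pop 6: indeg[1]->1; indeg[5]->1 | ready=[7] | order so far=[2, 0, 3, 6]
  pop 7: indeg[4]->0; indeg[5]->0 | ready=[4, 5] | order so far=[2, 0, 3, 6, 7]
  pop 4: indeg[1]->0 | ready=[1, 5] | order so far=[2, 0, 3, 6, 7, 4]
  pop 1: no out-edges | ready=[5] | order so far=[2, 0, 3, 6, 7, 4, 1]
  pop 5: no out-edges | ready=[] | order so far=[2, 0, 3, 6, 7, 4, 1, 5]
  Result: [2, 0, 3, 6, 7, 4, 1, 5]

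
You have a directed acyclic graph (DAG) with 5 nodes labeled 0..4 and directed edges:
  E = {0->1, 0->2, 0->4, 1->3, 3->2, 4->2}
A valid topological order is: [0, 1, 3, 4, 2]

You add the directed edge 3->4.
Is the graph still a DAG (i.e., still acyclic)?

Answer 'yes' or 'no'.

Given toposort: [0, 1, 3, 4, 2]
Position of 3: index 2; position of 4: index 3
New edge 3->4: forward
Forward edge: respects the existing order. Still a DAG, same toposort still valid.
Still a DAG? yes

Answer: yes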